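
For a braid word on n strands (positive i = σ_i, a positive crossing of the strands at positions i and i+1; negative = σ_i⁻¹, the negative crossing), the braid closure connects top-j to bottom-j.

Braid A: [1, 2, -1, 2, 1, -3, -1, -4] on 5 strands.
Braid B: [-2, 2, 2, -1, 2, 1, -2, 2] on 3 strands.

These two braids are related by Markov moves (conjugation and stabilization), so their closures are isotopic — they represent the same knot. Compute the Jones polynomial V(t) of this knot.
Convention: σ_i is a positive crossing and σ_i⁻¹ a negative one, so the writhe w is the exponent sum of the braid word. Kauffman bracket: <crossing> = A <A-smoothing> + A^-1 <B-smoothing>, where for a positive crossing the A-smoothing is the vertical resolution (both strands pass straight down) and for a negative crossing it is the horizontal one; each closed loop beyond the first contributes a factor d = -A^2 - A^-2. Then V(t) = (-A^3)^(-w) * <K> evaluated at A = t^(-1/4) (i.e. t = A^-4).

1

Derivation:
Markov-equivalent braids have isotopic closures, hence identical knot invariants. Strip the Markov moves from each word to reach a common short braid β, then compute V(t) once on β.
Braid A: s1 s2 s1^-1 s2 s1 s3^-1 s1^-1 s4^-1 on 5 strands reduces by inverse Markov moves (closure unchanged at each step):
  Destabilize: the word has the form β·s4^-1 where s4^-1 occurs only as the final letter (β ∈ B_4); drop it and the last strand → 4 strands.
  Deconjugate: the word is γ·β·γ⁻¹ with γ = s1 (prefix) and γ⁻¹ = s1^-1 (suffix); strip both.
  Destabilize: the word has the form β·s3^-1 where s3^-1 occurs only as the final letter (β ∈ B_3); drop it and the last strand → 3 strands.
Reduced to β = s2 s1^-1 s2 s1 on 3 strands, 4 crossings.
Braid B: s2^-1 s2 s2 s1^-1 s2 s1 s2^-1 s2 on 3 strands reduces by inverse Markov moves (closure unchanged at each step):
  Deconjugate: the word is γ·β·γ⁻¹ with γ = s2^-1 s2 (prefix) and γ⁻¹ = s2^-1 s2 (suffix); strip both.
Reduced to β = s2 s1^-1 s2 s1 on 3 strands, 4 crossings.
Both give the same β = s2 s1^-1 s2 s1 on 3 strands, so one state sum suffices:
Braid: s2 s1^-1 s2 s1 on 3 strands, 4 crossings.
Writhe w = (#positive) - (#negative) = 3 - 1 = 2.
State-sum expansion of <K>. There are 2^4 = 16 states.
Smooth each crossing (0=||, 1=⌣⌢); contribution A^(Σ sign_k(1-2s_k)) * d^(L-1).
  state 0000: A-exp=+2, loops=3, term = A^2 * d^2
  state 0001: A-exp=+0, loops=2, term = A^0 * d^1
  state 0010: A-exp=+0, loops=2, term = A^0 * d^1
  state 0011: A-exp=-2, loops=1, term = A^-2 * d^0
  state 0100: A-exp=+4, loops=2, term = A^4 * d^1
  state 0101: A-exp=+2, loops=3, term = A^2 * d^2
  state 0110: A-exp=+2, loops=1, term = A^2 * d^0
  state 0111: A-exp=+0, loops=2, term = A^0 * d^1
  state 1000: A-exp=+0, loops=2, term = A^0 * d^1
  state 1001: A-exp=-2, loops=1, term = A^-2 * d^0
  state 1010: A-exp=-2, loops=3, term = A^-2 * d^2
  state 1011: A-exp=-4, loops=2, term = A^-4 * d^1
  state 1100: A-exp=+2, loops=1, term = A^2 * d^0
  state 1101: A-exp=+0, loops=2, term = A^0 * d^1
  state 1110: A-exp=+0, loops=2, term = A^0 * d^1
  state 1111: A-exp=-2, loops=1, term = A^-2 * d^0
Collect the terms by A-exponent (count of states per loop number):
Powers of d = -A^2 - A^-2: d^2 = A^4 + 2 + A^-4.
  A^4 * (d) = -A^6 - A^2
  A^2 * (2 + 2*d^2) = 2*A^6 + 6*A^2 + 2*A^-2
  A^0 * (6*d) = -6*A^2 - 6*A^-2
  A^-2 * (3 + d^2) = A^2 + 5*A^-2 + A^-6
  A^-4 * (d) = -A^-2 - A^-6
Summing the groups: <K> = A^6
Normalise by the writhe: (-A^3)^(-w) = (-A^3)^(-2) = A^-6, so f(A) = A^-6 * <K> = 1.
Substitute A = t^(-1/4), i.e. A^e → t^(-e/4): V(t) = 1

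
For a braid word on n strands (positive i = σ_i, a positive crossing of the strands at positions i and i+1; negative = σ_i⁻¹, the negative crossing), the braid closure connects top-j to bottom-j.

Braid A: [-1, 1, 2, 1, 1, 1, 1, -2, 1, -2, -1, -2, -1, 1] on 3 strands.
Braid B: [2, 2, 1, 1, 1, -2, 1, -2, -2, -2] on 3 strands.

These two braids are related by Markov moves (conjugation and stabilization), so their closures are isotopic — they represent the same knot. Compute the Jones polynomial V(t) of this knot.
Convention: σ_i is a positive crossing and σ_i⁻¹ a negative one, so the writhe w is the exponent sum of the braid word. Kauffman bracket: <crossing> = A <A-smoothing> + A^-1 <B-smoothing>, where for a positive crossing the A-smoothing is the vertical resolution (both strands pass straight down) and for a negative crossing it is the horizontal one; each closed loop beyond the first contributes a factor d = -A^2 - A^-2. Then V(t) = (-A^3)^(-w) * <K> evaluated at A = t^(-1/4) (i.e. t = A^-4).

t^5 - 2*t^4 + 2*t^3 - 2*t^2 + 2*t - 1 + t^-1

Derivation:
Markov-equivalent braids have isotopic closures, hence identical knot invariants. Strip the Markov moves from each word to reach a common short braid β, then compute V(t) once on β.
Braid A: s1^-1 s1 s2 s1 s1 s1 s1 s2^-1 s1 s2^-1 s1^-1 s2^-1 s1^-1 s1 on 3 strands reduces by inverse Markov moves (closure unchanged at each step):
  Deconjugate: the word is γ·β·γ⁻¹ with γ = s1^-1 s1 (prefix) and γ⁻¹ = s1^-1 s1 (suffix); strip both.
  Deconjugate: the word is γ·β·γ⁻¹ with γ = s2 s1 (prefix) and γ⁻¹ = s1^-1 s2^-1 (suffix); strip both.
Reduced to β = s1 s1 s1 s2^-1 s1 s2^-1 on 3 strands, 6 crossings.
Braid B: s2 s2 s1 s1 s1 s2^-1 s1 s2^-1 s2^-1 s2^-1 on 3 strands reduces by inverse Markov moves (closure unchanged at each step):
  Deconjugate: the word is γ·β·γ⁻¹ with γ = s2 (prefix) and γ⁻¹ = s2^-1 (suffix); strip both.
  Deconjugate: the word is γ·β·γ⁻¹ with γ = s2 (prefix) and γ⁻¹ = s2^-1 (suffix); strip both.
Reduced to β = s1 s1 s1 s2^-1 s1 s2^-1 on 3 strands, 6 crossings.
Both give the same β = s1 s1 s1 s2^-1 s1 s2^-1 on 3 strands, so one state sum suffices:
Braid: s1 s1 s1 s2^-1 s1 s2^-1 on 3 strands, 6 crossings.
Writhe w = (#positive) - (#negative) = 4 - 2 = 2.
Computing the Kauffman bracket via state sum. There are 2^6 = 64 states.
For each crossing: s=0 is the vertical smoothing, s=1 horizontal. Crossing k contributes A^(sign_k * (1 - 2*s_k)); loop factor d = -A^2 - A^-2.
Tabulate the states by total A-exponent and number of loops L (A-exp: L × count):
  A^6: L=3 ×1
  A^4: L=2 ×6
  A^2: L=1 ×11, L=3 ×4
  A^0: L=2 ×19, L=4 ×1
  A^-2: L=3 ×15
  A^-4: L=4 ×6
  A^-6: L=5 ×1
Each group contributes A^e * Σ count * d^(L-1):
Powers of d = -A^2 - A^-2: d^2 = A^4 + 2 + A^-4; d^3 = -A^6 - 3*A^2 - 3*A^-2 - A^-6; d^4 = A^8 + 4*A^4 + 6 + 4*A^-4 + A^-8.
  A^6 * (d^2) = A^10 + 2*A^6 + A^2
  A^4 * (6*d) = -6*A^6 - 6*A^2
  A^2 * (11 + 4*d^2) = 4*A^6 + 19*A^2 + 4*A^-2
  A^0 * (19*d + d^3) = -A^6 - 22*A^2 - 22*A^-2 - A^-6
  A^-2 * (15*d^2) = 15*A^2 + 30*A^-2 + 15*A^-6
  A^-4 * (6*d^3) = -6*A^2 - 18*A^-2 - 18*A^-6 - 6*A^-10
  A^-6 * (d^4) = A^2 + 4*A^-2 + 6*A^-6 + 4*A^-10 + A^-14
Summing the groups: <K> = A^10 - A^6 + 2*A^2 - 2*A^-2 + 2*A^-6 - 2*A^-10 + A^-14
Normalise by the writhe: (-A^3)^(-w) = (-A^3)^(-2) = A^-6, so f(A) = A^-6 * <K> = A^4 - 1 + 2*A^-4 - 2*A^-8 + 2*A^-12 - 2*A^-16 + A^-20.
Substitute A = t^(-1/4), i.e. A^e → t^(-e/4): V(t) = t^5 - 2*t^4 + 2*t^3 - 2*t^2 + 2*t - 1 + t^-1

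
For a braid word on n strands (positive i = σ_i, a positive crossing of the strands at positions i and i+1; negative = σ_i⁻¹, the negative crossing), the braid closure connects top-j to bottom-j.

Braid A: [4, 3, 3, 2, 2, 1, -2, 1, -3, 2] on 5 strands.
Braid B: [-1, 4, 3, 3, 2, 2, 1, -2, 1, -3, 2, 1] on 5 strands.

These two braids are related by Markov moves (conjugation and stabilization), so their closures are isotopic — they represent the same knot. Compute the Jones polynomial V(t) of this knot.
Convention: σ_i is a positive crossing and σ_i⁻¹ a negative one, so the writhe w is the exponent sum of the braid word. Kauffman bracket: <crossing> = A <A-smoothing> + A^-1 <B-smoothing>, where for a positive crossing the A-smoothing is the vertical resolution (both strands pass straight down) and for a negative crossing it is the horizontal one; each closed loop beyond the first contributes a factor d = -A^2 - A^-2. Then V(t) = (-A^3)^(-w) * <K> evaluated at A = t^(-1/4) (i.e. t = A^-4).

-t^8 + t^7 - 2*t^6 + 3*t^5 - 2*t^4 + 3*t^3 - 2*t^2 + t

Derivation:
Markov-equivalent braids have isotopic closures, hence identical knot invariants. Strip the Markov moves from each word to reach a common short braid β, then compute V(t) once on β.
Braid A: s4 s3 s3 s2 s2 s1 s2^-1 s1 s3^-1 s2 on 5 strands has no conjugating prefix/suffix or stabilization to strip; take β = s4 s3 s3 s2 s2 s1 s2^-1 s1 s3^-1 s2.
Braid B: s1^-1 s4 s3 s3 s2 s2 s1 s2^-1 s1 s3^-1 s2 s1 on 5 strands reduces by inverse Markov moves (closure unchanged at each step):
  Deconjugate: the word is γ·β·γ⁻¹ with γ = s1^-1 (prefix) and γ⁻¹ = s1 (suffix); strip both.
Reduced to β = s4 s3 s3 s2 s2 s1 s2^-1 s1 s3^-1 s2 on 5 strands, 10 crossings.
Both give the same β = s4 s3 s3 s2 s2 s1 s2^-1 s1 s3^-1 s2 on 5 strands, so one state sum suffices:
Braid: s4 s3 s3 s2 s2 s1 s2^-1 s1 s3^-1 s2 on 5 strands, 10 crossings.
Writhe w = (#positive) - (#negative) = 8 - 2 = 6.
State-sum expansion of <K>. There are 2^10 = 1024 states.
Each crossing splits two ways (0=vertical, 1=horizontal). The state's weight is A^(#A-smoothings - #B-smoothings) * d^(loops - 1).
Tabulate the states by total A-exponent and number of loops L (A-exp: L × count):
  A^10: L=3 ×1
  A^8: L=2 ×3, L=4 ×7
  A^6: L=1 ×2, L=3 ×29, L=5 ×14
  A^4: L=2 ×39, L=4 ×72, L=6 ×9
  A^2: L=1 ×17, L=3 ×137, L=5 ×54, L=7 ×2
  A^0: L=2 ×109, L=4 ×128, L=6 ×15
  A^-2: L=1 ×30, L=3 ×132, L=5 ×47, L=7 ×1
  A^-4: L=2 ×49, L=4 ×65, L=6 ×6
  A^-6: L=3 ×31, L=5 ×14
  A^-8: L=4 ×9, L=6 ×1
  A^-10: L=5 ×1
Each group contributes A^e * Σ count * d^(L-1):
Powers of d = -A^2 - A^-2: d^2 = A^4 + 2 + A^-4; d^3 = -A^6 - 3*A^2 - 3*A^-2 - A^-6; d^4 = A^8 + 4*A^4 + 6 + 4*A^-4 + A^-8; d^5 = -A^10 - 5*A^6 - 10*A^2 - 10*A^-2 - 5*A^-6 - A^-10; d^6 = A^12 + 6*A^8 + 15*A^4 + 20 + 15*A^-4 + 6*A^-8 + A^-12.
  A^10 * (d^2) = A^14 + 2*A^10 + A^6
  A^8 * (3*d + 7*d^3) = -7*A^14 - 24*A^10 - 24*A^6 - 7*A^2
  A^6 * (2 + 29*d^2 + 14*d^4) = 14*A^14 + 85*A^10 + 144*A^6 + 85*A^2 + 14*A^-2
  A^4 * (39*d + 72*d^3 + 9*d^5) = -9*A^14 - 117*A^10 - 345*A^6 - 345*A^2 - 117*A^-2 - 9*A^-6
  A^2 * (17 + 137*d^2 + 54*d^4 + 2*d^6) = 2*A^14 + 66*A^10 + 383*A^6 + 655*A^2 + 383*A^-2 + 66*A^-6 + 2*A^-10
  A^0 * (109*d + 128*d^3 + 15*d^5) = -15*A^10 - 203*A^6 - 643*A^2 - 643*A^-2 - 203*A^-6 - 15*A^-10
  A^-2 * (30 + 132*d^2 + 47*d^4 + d^6) = A^10 + 53*A^6 + 335*A^2 + 596*A^-2 + 335*A^-6 + 53*A^-10 + A^-14
  A^-4 * (49*d + 65*d^3 + 6*d^5) = -6*A^6 - 95*A^2 - 304*A^-2 - 304*A^-6 - 95*A^-10 - 6*A^-14
  A^-6 * (31*d^2 + 14*d^4) = 14*A^2 + 87*A^-2 + 146*A^-6 + 87*A^-10 + 14*A^-14
  A^-8 * (9*d^3 + d^5) = -A^2 - 14*A^-2 - 37*A^-6 - 37*A^-10 - 14*A^-14 - A^-18
  A^-10 * (d^4) = A^-2 + 4*A^-6 + 6*A^-10 + 4*A^-14 + A^-18
Summing the groups: <K> = A^14 - 2*A^10 + 3*A^6 - 2*A^2 + 3*A^-2 - 2*A^-6 + A^-10 - A^-14
Normalise by the writhe: (-A^3)^(-w) = (-A^3)^(-6) = A^-18, so f(A) = A^-18 * <K> = A^-4 - 2*A^-8 + 3*A^-12 - 2*A^-16 + 3*A^-20 - 2*A^-24 + A^-28 - A^-32.
Substitute A = t^(-1/4), i.e. A^e → t^(-e/4): V(t) = -t^8 + t^7 - 2*t^6 + 3*t^5 - 2*t^4 + 3*t^3 - 2*t^2 + t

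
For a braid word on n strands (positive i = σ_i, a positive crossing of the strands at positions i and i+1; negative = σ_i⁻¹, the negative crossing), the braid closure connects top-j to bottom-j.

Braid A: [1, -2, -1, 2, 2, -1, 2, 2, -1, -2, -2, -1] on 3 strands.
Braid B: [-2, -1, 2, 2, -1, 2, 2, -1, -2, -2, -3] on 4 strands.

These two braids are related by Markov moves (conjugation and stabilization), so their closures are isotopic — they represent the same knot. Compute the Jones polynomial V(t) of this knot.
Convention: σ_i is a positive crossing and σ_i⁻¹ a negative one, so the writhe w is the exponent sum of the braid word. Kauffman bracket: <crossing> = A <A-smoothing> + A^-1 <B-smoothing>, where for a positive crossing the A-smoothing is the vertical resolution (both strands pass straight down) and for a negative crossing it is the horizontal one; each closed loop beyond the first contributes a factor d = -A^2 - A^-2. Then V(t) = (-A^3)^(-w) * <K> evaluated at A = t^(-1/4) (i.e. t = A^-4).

t^2 - 2*t + 4 - 4*t^-1 + 4*t^-2 - 4*t^-3 + 3*t^-4 - 2*t^-5 + t^-6

Derivation:
Markov-equivalent braids have isotopic closures, hence identical knot invariants. Strip the Markov moves from each word to reach a common short braid β, then compute V(t) once on β.
Braid A: s1 s2^-1 s1^-1 s2 s2 s1^-1 s2 s2 s1^-1 s2^-1 s2^-1 s1^-1 on 3 strands reduces by inverse Markov moves (closure unchanged at each step):
  Deconjugate: the word is γ·β·γ⁻¹ with γ = s1 (prefix) and γ⁻¹ = s1^-1 (suffix); strip both.
Reduced to β = s2^-1 s1^-1 s2 s2 s1^-1 s2 s2 s1^-1 s2^-1 s2^-1 on 3 strands, 10 crossings.
Braid B: s2^-1 s1^-1 s2 s2 s1^-1 s2 s2 s1^-1 s2^-1 s2^-1 s3^-1 on 4 strands reduces by inverse Markov moves (closure unchanged at each step):
  Destabilize: the word has the form β·s3^-1 where s3^-1 occurs only as the final letter (β ∈ B_3); drop it and the last strand → 3 strands.
Reduced to β = s2^-1 s1^-1 s2 s2 s1^-1 s2 s2 s1^-1 s2^-1 s2^-1 on 3 strands, 10 crossings.
Both give the same β = s2^-1 s1^-1 s2 s2 s1^-1 s2 s2 s1^-1 s2^-1 s2^-1 on 3 strands, so one state sum suffices:
Braid: s2^-1 s1^-1 s2 s2 s1^-1 s2 s2 s1^-1 s2^-1 s2^-1 on 3 strands, 10 crossings.
Writhe w = (#positive) - (#negative) = 4 - 6 = -2.
Enumerate smoothing states for the bracket polynomial. There are 2^10 = 1024 states.
Smooth each crossing (0=||, 1=⌣⌢); contribution A^(Σ sign_k(1-2s_k)) * d^(L-1).
Tabulate the states by total A-exponent and number of loops L (A-exp: L × count):
  A^10: L=5 ×1
  A^8: L=4 ×10
  A^6: L=3 ×39, L=5 ×6
  A^4: L=2 ×66, L=4 ×52, L=6 ×2
  A^2: L=1 ×45, L=3 ×124, L=5 ×41
  A^0: L=2 ×118, L=4 ×113, L=6 ×21
  A^-2: L=1 ×20, L=3 ×120, L=5 ×63, L=7 ×7
  A^-4: L=2 ×30, L=4 ×68, L=6 ×21, L=8 ×1
  A^-6: L=3 ×20, L=5 ×22, L=7 ×3
  A^-8: L=4 ×7, L=6 ×3
  A^-10: L=5 ×1
Each group contributes A^e * Σ count * d^(L-1):
Powers of d = -A^2 - A^-2: d^2 = A^4 + 2 + A^-4; d^3 = -A^6 - 3*A^2 - 3*A^-2 - A^-6; d^4 = A^8 + 4*A^4 + 6 + 4*A^-4 + A^-8; d^5 = -A^10 - 5*A^6 - 10*A^2 - 10*A^-2 - 5*A^-6 - A^-10; d^6 = A^12 + 6*A^8 + 15*A^4 + 20 + 15*A^-4 + 6*A^-8 + A^-12; d^7 = -A^14 - 7*A^10 - 21*A^6 - 35*A^2 - 35*A^-2 - 21*A^-6 - 7*A^-10 - A^-14.
  A^10 * (d^4) = A^18 + 4*A^14 + 6*A^10 + 4*A^6 + A^2
  A^8 * (10*d^3) = -10*A^14 - 30*A^10 - 30*A^6 - 10*A^2
  A^6 * (39*d^2 + 6*d^4) = 6*A^14 + 63*A^10 + 114*A^6 + 63*A^2 + 6*A^-2
  A^4 * (66*d + 52*d^3 + 2*d^5) = -2*A^14 - 62*A^10 - 242*A^6 - 242*A^2 - 62*A^-2 - 2*A^-6
  A^2 * (45 + 124*d^2 + 41*d^4) = 41*A^10 + 288*A^6 + 539*A^2 + 288*A^-2 + 41*A^-6
  A^0 * (118*d + 113*d^3 + 21*d^5) = -21*A^10 - 218*A^6 - 667*A^2 - 667*A^-2 - 218*A^-6 - 21*A^-10
  A^-2 * (20 + 120*d^2 + 63*d^4 + 7*d^6) = 7*A^10 + 105*A^6 + 477*A^2 + 778*A^-2 + 477*A^-6 + 105*A^-10 + 7*A^-14
  A^-4 * (30*d + 68*d^3 + 21*d^5 + d^7) = -A^10 - 28*A^6 - 194*A^2 - 479*A^-2 - 479*A^-6 - 194*A^-10 - 28*A^-14 - A^-18
  A^-6 * (20*d^2 + 22*d^4 + 3*d^6) = 3*A^6 + 40*A^2 + 153*A^-2 + 232*A^-6 + 153*A^-10 + 40*A^-14 + 3*A^-18
  A^-8 * (7*d^3 + 3*d^5) = -3*A^2 - 22*A^-2 - 51*A^-6 - 51*A^-10 - 22*A^-14 - 3*A^-18
  A^-10 * (d^4) = A^-2 + 4*A^-6 + 6*A^-10 + 4*A^-14 + A^-18
Summing the groups: <K> = A^18 - 2*A^14 + 3*A^10 - 4*A^6 + 4*A^2 - 4*A^-2 + 4*A^-6 - 2*A^-10 + A^-14
Normalise by the writhe: (-A^3)^(-w) = (-A^3)^(2) = A^6, so f(A) = A^6 * <K> = A^24 - 2*A^20 + 3*A^16 - 4*A^12 + 4*A^8 - 4*A^4 + 4 - 2*A^-4 + A^-8.
Substitute A = t^(-1/4), i.e. A^e → t^(-e/4): V(t) = t^2 - 2*t + 4 - 4*t^-1 + 4*t^-2 - 4*t^-3 + 3*t^-4 - 2*t^-5 + t^-6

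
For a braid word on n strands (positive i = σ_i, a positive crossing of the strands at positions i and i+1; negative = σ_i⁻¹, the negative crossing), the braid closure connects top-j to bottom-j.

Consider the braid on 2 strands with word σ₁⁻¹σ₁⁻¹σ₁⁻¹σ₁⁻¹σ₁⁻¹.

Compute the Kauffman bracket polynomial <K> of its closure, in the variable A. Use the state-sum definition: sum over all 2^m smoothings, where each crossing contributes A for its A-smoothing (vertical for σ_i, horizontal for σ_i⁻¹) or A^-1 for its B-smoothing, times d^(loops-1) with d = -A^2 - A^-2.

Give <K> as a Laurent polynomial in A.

A^13 - A^9 + A^5 - A - A^-7

Derivation:
Braid: s1^-1 s1^-1 s1^-1 s1^-1 s1^-1 on 2 strands, 5 crossings.
Writhe w = (#positive) - (#negative) = 0 - 5 = -5.
Enumerate smoothing states for the bracket polynomial. There are 2^5 = 32 states.
Each crossing splits two ways (0=vertical, 1=horizontal). The state's weight is A^(#A-smoothings - #B-smoothings) * d^(loops - 1).
  state 00000: A-exp=-5, loops=2, term = A^-5 * d^1
  state 00001: A-exp=-3, loops=1, term = A^-3 * d^0
  state 00010: A-exp=-3, loops=1, term = A^-3 * d^0
  state 00011: A-exp=-1, loops=2, term = A^-1 * d^1
  state 00100: A-exp=-3, loops=1, term = A^-3 * d^0
  state 00101: A-exp=-1, loops=2, term = A^-1 * d^1
  state 00110: A-exp=-1, loops=2, term = A^-1 * d^1
  state 00111: A-exp=+1, loops=3, term = A^1 * d^2
  state 01000: A-exp=-3, loops=1, term = A^-3 * d^0
  state 01001: A-exp=-1, loops=2, term = A^-1 * d^1
  state 01010: A-exp=-1, loops=2, term = A^-1 * d^1
  state 01011: A-exp=+1, loops=3, term = A^1 * d^2
  state 01100: A-exp=-1, loops=2, term = A^-1 * d^1
  state 01101: A-exp=+1, loops=3, term = A^1 * d^2
  state 01110: A-exp=+1, loops=3, term = A^1 * d^2
  state 01111: A-exp=+3, loops=4, term = A^3 * d^3
  state 10000: A-exp=-3, loops=1, term = A^-3 * d^0
  state 10001: A-exp=-1, loops=2, term = A^-1 * d^1
  state 10010: A-exp=-1, loops=2, term = A^-1 * d^1
  state 10011: A-exp=+1, loops=3, term = A^1 * d^2
  state 10100: A-exp=-1, loops=2, term = A^-1 * d^1
  state 10101: A-exp=+1, loops=3, term = A^1 * d^2
  state 10110: A-exp=+1, loops=3, term = A^1 * d^2
  state 10111: A-exp=+3, loops=4, term = A^3 * d^3
  state 11000: A-exp=-1, loops=2, term = A^-1 * d^1
  state 11001: A-exp=+1, loops=3, term = A^1 * d^2
  state 11010: A-exp=+1, loops=3, term = A^1 * d^2
  state 11011: A-exp=+3, loops=4, term = A^3 * d^3
  state 11100: A-exp=+1, loops=3, term = A^1 * d^2
  state 11101: A-exp=+3, loops=4, term = A^3 * d^3
  state 11110: A-exp=+3, loops=4, term = A^3 * d^3
  state 11111: A-exp=+5, loops=5, term = A^5 * d^4
Collect the terms by A-exponent (count of states per loop number):
Powers of d = -A^2 - A^-2: d^2 = A^4 + 2 + A^-4; d^3 = -A^6 - 3*A^2 - 3*A^-2 - A^-6; d^4 = A^8 + 4*A^4 + 6 + 4*A^-4 + A^-8.
  A^5 * (d^4) = A^13 + 4*A^9 + 6*A^5 + 4*A + A^-3
  A^3 * (5*d^3) = -5*A^9 - 15*A^5 - 15*A - 5*A^-3
  A^1 * (10*d^2) = 10*A^5 + 20*A + 10*A^-3
  A^-1 * (10*d) = -10*A - 10*A^-3
  A^-3 * (5) = 5*A^-3
  A^-5 * (d) = -A^-3 - A^-7
Summing the groups: <K> = A^13 - A^9 + A^5 - A - A^-7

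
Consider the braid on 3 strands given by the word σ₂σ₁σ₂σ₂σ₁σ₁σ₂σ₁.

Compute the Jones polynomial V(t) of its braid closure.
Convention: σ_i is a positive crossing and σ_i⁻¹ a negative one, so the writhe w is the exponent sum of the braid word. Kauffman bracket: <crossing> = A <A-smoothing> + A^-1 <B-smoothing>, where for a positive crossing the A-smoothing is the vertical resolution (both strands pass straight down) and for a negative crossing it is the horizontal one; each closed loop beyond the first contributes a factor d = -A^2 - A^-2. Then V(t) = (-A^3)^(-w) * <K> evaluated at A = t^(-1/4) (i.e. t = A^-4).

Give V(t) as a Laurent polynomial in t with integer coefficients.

-t^8 + t^5 + t^3

Derivation:
Braid: s2 s1 s2 s2 s1 s1 s2 s1 on 3 strands, 8 crossings.
Writhe w = (#positive) - (#negative) = 8 - 0 = 8.
Enumerate smoothing states for the bracket polynomial. There are 2^8 = 256 states.
Each crossing splits two ways (0=vertical, 1=horizontal). The state's weight is A^(#A-smoothings - #B-smoothings) * d^(loops - 1).
Tabulate the states by total A-exponent and number of loops L (A-exp: L × count):
  A^8: L=3 ×1
  A^6: L=2 ×8
  A^4: L=1 ×16, L=3 ×12
  A^2: L=2 ×48, L=4 ×8
  A^0: L=1 ×17, L=3 ×51, L=5 ×2
  A^-2: L=2 ×34, L=4 ×22
  A^-4: L=1 ×4, L=3 ×21, L=5 ×3
  A^-6: L=2 ×4, L=4 ×4
  A^-8: L=3 ×1
Each group contributes A^e * Σ count * d^(L-1):
Powers of d = -A^2 - A^-2: d^2 = A^4 + 2 + A^-4; d^3 = -A^6 - 3*A^2 - 3*A^-2 - A^-6; d^4 = A^8 + 4*A^4 + 6 + 4*A^-4 + A^-8.
  A^8 * (d^2) = A^12 + 2*A^8 + A^4
  A^6 * (8*d) = -8*A^8 - 8*A^4
  A^4 * (16 + 12*d^2) = 12*A^8 + 40*A^4 + 12
  A^2 * (48*d + 8*d^3) = -8*A^8 - 72*A^4 - 72 - 8*A^-4
  A^0 * (17 + 51*d^2 + 2*d^4) = 2*A^8 + 59*A^4 + 131 + 59*A^-4 + 2*A^-8
  A^-2 * (34*d + 22*d^3) = -22*A^4 - 100 - 100*A^-4 - 22*A^-8
  A^-4 * (4 + 21*d^2 + 3*d^4) = 3*A^4 + 33 + 64*A^-4 + 33*A^-8 + 3*A^-12
  A^-6 * (4*d + 4*d^3) = -4 - 16*A^-4 - 16*A^-8 - 4*A^-12
  A^-8 * (d^2) = A^-4 + 2*A^-8 + A^-12
Summing the groups: <K> = A^12 + A^4 - A^-8
Normalise by the writhe: (-A^3)^(-w) = (-A^3)^(-8) = A^-24, so f(A) = A^-24 * <K> = A^-12 + A^-20 - A^-32.
Substitute A = t^(-1/4), i.e. A^e → t^(-e/4): V(t) = -t^8 + t^5 + t^3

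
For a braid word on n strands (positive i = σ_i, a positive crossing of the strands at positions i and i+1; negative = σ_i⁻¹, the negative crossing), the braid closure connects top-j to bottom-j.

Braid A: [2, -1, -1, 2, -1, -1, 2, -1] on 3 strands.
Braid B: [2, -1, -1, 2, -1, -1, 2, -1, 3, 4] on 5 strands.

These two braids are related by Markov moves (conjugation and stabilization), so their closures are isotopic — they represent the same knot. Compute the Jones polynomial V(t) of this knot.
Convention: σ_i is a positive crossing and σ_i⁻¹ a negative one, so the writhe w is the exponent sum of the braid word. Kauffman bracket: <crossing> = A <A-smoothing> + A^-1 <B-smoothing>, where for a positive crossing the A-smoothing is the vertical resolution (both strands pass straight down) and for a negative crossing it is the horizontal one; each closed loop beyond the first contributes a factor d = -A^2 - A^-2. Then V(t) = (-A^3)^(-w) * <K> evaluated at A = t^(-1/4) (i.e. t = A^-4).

-t^2 + 3*t - 4 + 6*t^-1 - 6*t^-2 + 6*t^-3 - 5*t^-4 + 3*t^-5 - t^-6

Derivation:
Markov-equivalent braids have isotopic closures, hence identical knot invariants. Strip the Markov moves from each word to reach a common short braid β, then compute V(t) once on β.
Braid A: s2 s1^-1 s1^-1 s2 s1^-1 s1^-1 s2 s1^-1 on 3 strands has no conjugating prefix/suffix or stabilization to strip; take β = s2 s1^-1 s1^-1 s2 s1^-1 s1^-1 s2 s1^-1.
Braid B: s2 s1^-1 s1^-1 s2 s1^-1 s1^-1 s2 s1^-1 s3 s4 on 5 strands reduces by inverse Markov moves (closure unchanged at each step):
  Destabilize: the word has the form β·s4 where s4 occurs only as the final letter (β ∈ B_4); drop it and the last strand → 4 strands.
  Destabilize: the word has the form β·s3 where s3 occurs only as the final letter (β ∈ B_3); drop it and the last strand → 3 strands.
Reduced to β = s2 s1^-1 s1^-1 s2 s1^-1 s1^-1 s2 s1^-1 on 3 strands, 8 crossings.
Both give the same β = s2 s1^-1 s1^-1 s2 s1^-1 s1^-1 s2 s1^-1 on 3 strands, so one state sum suffices:
Braid: s2 s1^-1 s1^-1 s2 s1^-1 s1^-1 s2 s1^-1 on 3 strands, 8 crossings.
Writhe w = (#positive) - (#negative) = 3 - 5 = -2.
State-sum expansion of <K>. There are 2^8 = 256 states.
Smooth each crossing (0=||, 1=⌣⌢); contribution A^(Σ sign_k(1-2s_k)) * d^(L-1).
Tabulate the states by total A-exponent and number of loops L (A-exp: L × count):
  A^8: L=6 ×1
  A^6: L=5 ×8
  A^4: L=4 ×28
  A^2: L=3 ×55, L=5 ×1
  A^0: L=2 ×63, L=4 ×7
  A^-2: L=1 ×35, L=3 ×21
  A^-4: L=2 ×26, L=4 ×2
  A^-6: L=3 ×8
  A^-8: L=4 ×1
Each group contributes A^e * Σ count * d^(L-1):
Powers of d = -A^2 - A^-2: d^2 = A^4 + 2 + A^-4; d^3 = -A^6 - 3*A^2 - 3*A^-2 - A^-6; d^4 = A^8 + 4*A^4 + 6 + 4*A^-4 + A^-8; d^5 = -A^10 - 5*A^6 - 10*A^2 - 10*A^-2 - 5*A^-6 - A^-10.
  A^8 * (d^5) = -A^18 - 5*A^14 - 10*A^10 - 10*A^6 - 5*A^2 - A^-2
  A^6 * (8*d^4) = 8*A^14 + 32*A^10 + 48*A^6 + 32*A^2 + 8*A^-2
  A^4 * (28*d^3) = -28*A^10 - 84*A^6 - 84*A^2 - 28*A^-2
  A^2 * (55*d^2 + d^4) = A^10 + 59*A^6 + 116*A^2 + 59*A^-2 + A^-6
  A^0 * (63*d + 7*d^3) = -7*A^6 - 84*A^2 - 84*A^-2 - 7*A^-6
  A^-2 * (35 + 21*d^2) = 21*A^2 + 77*A^-2 + 21*A^-6
  A^-4 * (26*d + 2*d^3) = -2*A^2 - 32*A^-2 - 32*A^-6 - 2*A^-10
  A^-6 * (8*d^2) = 8*A^-2 + 16*A^-6 + 8*A^-10
  A^-8 * (d^3) = -A^-2 - 3*A^-6 - 3*A^-10 - A^-14
Summing the groups: <K> = -A^18 + 3*A^14 - 5*A^10 + 6*A^6 - 6*A^2 + 6*A^-2 - 4*A^-6 + 3*A^-10 - A^-14
Normalise by the writhe: (-A^3)^(-w) = (-A^3)^(2) = A^6, so f(A) = A^6 * <K> = -A^24 + 3*A^20 - 5*A^16 + 6*A^12 - 6*A^8 + 6*A^4 - 4 + 3*A^-4 - A^-8.
Substitute A = t^(-1/4), i.e. A^e → t^(-e/4): V(t) = -t^2 + 3*t - 4 + 6*t^-1 - 6*t^-2 + 6*t^-3 - 5*t^-4 + 3*t^-5 - t^-6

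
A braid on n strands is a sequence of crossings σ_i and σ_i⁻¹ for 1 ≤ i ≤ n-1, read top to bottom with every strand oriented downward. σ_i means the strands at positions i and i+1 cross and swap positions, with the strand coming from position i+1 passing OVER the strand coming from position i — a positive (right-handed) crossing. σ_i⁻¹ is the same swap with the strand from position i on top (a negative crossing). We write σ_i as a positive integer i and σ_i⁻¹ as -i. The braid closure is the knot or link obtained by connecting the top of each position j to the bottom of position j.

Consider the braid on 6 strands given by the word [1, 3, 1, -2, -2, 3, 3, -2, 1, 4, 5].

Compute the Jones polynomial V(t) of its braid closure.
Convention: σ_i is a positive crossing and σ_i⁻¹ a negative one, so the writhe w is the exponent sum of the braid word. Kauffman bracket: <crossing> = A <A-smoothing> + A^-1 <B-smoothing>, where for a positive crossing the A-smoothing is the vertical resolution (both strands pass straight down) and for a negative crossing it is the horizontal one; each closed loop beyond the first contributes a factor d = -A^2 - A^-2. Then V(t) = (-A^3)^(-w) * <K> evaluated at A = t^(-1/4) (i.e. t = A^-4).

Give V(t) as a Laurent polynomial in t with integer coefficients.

t^7 - 3*t^6 + 4*t^5 - 6*t^4 + 7*t^3 - 6*t^2 + 6*t - 3 + 2*t^-1 - t^-2

Derivation:
The presented braid s1 s3 s1 s2^-1 s2^-1 s3 s3 s2^-1 s1 s4 s5 on 6 strands reduces by inverse Markov moves (closure unchanged at each step):
  Destabilize: the word has the form β·s5 where s5 occurs only as the final letter (β ∈ B_5); drop it and the last strand → 5 strands.
  Destabilize: the word has the form β·s4 where s4 occurs only as the final letter (β ∈ B_4); drop it and the last strand → 4 strands.
Reduced to β = s1 s3 s1 s2^-1 s2^-1 s3 s3 s2^-1 s1 on 4 strands, 9 crossings.
Compute on β:
Braid: s1 s3 s1 s2^-1 s2^-1 s3 s3 s2^-1 s1 on 4 strands, 9 crossings.
Writhe w = (#positive) - (#negative) = 6 - 3 = 3.
State-sum expansion of <K>. There are 2^9 = 512 states.
For each crossing: s=0 is the vertical smoothing, s=1 horizontal. Crossing k contributes A^(sign_k * (1 - 2*s_k)); loop factor d = -A^2 - A^-2.
Tabulate the states by total A-exponent and number of loops L (A-exp: L × count):
  A^9: L=5 ×1
  A^7: L=4 ×9
  A^5: L=3 ×32, L=5 ×4
  A^3: L=2 ×55, L=4 ×28, L=6 ×1
  A^1: L=1 ×39, L=3 ×77, L=5 ×10
  A^-1: L=2 ×81, L=4 ×44, L=6 ×1
  A^-3: L=3 ×73, L=5 ×11
  A^-5: L=4 ×35, L=6 ×1
  A^-7: L=5 ×9
  A^-9: L=6 ×1
Each group contributes A^e * Σ count * d^(L-1):
Powers of d = -A^2 - A^-2: d^2 = A^4 + 2 + A^-4; d^3 = -A^6 - 3*A^2 - 3*A^-2 - A^-6; d^4 = A^8 + 4*A^4 + 6 + 4*A^-4 + A^-8; d^5 = -A^10 - 5*A^6 - 10*A^2 - 10*A^-2 - 5*A^-6 - A^-10.
  A^9 * (d^4) = A^17 + 4*A^13 + 6*A^9 + 4*A^5 + A
  A^7 * (9*d^3) = -9*A^13 - 27*A^9 - 27*A^5 - 9*A
  A^5 * (32*d^2 + 4*d^4) = 4*A^13 + 48*A^9 + 88*A^5 + 48*A + 4*A^-3
  A^3 * (55*d + 28*d^3 + d^5) = -A^13 - 33*A^9 - 149*A^5 - 149*A - 33*A^-3 - A^-7
  A^1 * (39 + 77*d^2 + 10*d^4) = 10*A^9 + 117*A^5 + 253*A + 117*A^-3 + 10*A^-7
  A^-1 * (81*d + 44*d^3 + d^5) = -A^9 - 49*A^5 - 223*A - 223*A^-3 - 49*A^-7 - A^-11
  A^-3 * (73*d^2 + 11*d^4) = 11*A^5 + 117*A + 212*A^-3 + 117*A^-7 + 11*A^-11
  A^-5 * (35*d^3 + d^5) = -A^5 - 40*A - 115*A^-3 - 115*A^-7 - 40*A^-11 - A^-15
  A^-7 * (9*d^4) = 9*A + 36*A^-3 + 54*A^-7 + 36*A^-11 + 9*A^-15
  A^-9 * (d^5) = -A - 5*A^-3 - 10*A^-7 - 10*A^-11 - 5*A^-15 - A^-19
Summing the groups: <K> = A^17 - 2*A^13 + 3*A^9 - 6*A^5 + 6*A - 7*A^-3 + 6*A^-7 - 4*A^-11 + 3*A^-15 - A^-19
Normalise by the writhe: (-A^3)^(-w) = (-A^3)^(-3) = -A^-9, so f(A) = -A^-9 * <K> = -A^8 + 2*A^4 - 3 + 6*A^-4 - 6*A^-8 + 7*A^-12 - 6*A^-16 + 4*A^-20 - 3*A^-24 + A^-28.
Substitute A = t^(-1/4), i.e. A^e → t^(-e/4): V(t) = t^7 - 3*t^6 + 4*t^5 - 6*t^4 + 7*t^3 - 6*t^2 + 6*t - 3 + 2*t^-1 - t^-2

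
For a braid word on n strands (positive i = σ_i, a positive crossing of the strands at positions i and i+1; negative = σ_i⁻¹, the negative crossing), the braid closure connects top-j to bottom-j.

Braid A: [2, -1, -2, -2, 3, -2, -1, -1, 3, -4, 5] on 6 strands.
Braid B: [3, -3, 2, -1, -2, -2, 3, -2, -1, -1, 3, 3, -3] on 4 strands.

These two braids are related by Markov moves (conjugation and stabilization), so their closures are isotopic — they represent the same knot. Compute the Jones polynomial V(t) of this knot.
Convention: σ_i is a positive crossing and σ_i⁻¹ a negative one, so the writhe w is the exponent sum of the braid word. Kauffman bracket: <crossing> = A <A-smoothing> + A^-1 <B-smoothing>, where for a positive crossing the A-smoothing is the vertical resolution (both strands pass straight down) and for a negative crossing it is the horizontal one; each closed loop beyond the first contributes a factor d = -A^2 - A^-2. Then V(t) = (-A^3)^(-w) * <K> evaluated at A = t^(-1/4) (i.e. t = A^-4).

Markov-equivalent braids have isotopic closures, hence identical knot invariants. Strip the Markov moves from each word to reach a common short braid β, then compute V(t) once on β.
Braid A: s2 s1^-1 s2^-1 s2^-1 s3 s2^-1 s1^-1 s1^-1 s3 s4^-1 s5 on 6 strands reduces by inverse Markov moves (closure unchanged at each step):
  Destabilize: the word has the form β·s5 where s5 occurs only as the final letter (β ∈ B_5); drop it and the last strand → 5 strands.
  Destabilize: the word has the form β·s4^-1 where s4^-1 occurs only as the final letter (β ∈ B_4); drop it and the last strand → 4 strands.
Reduced to β = s2 s1^-1 s2^-1 s2^-1 s3 s2^-1 s1^-1 s1^-1 s3 on 4 strands, 9 crossings.
Braid B: s3 s3^-1 s2 s1^-1 s2^-1 s2^-1 s3 s2^-1 s1^-1 s1^-1 s3 s3 s3^-1 on 4 strands reduces by inverse Markov moves (closure unchanged at each step):
  Deconjugate: the word is γ·β·γ⁻¹ with γ = s3 s3^-1 (prefix) and γ⁻¹ = s3 s3^-1 (suffix); strip both.
Reduced to β = s2 s1^-1 s2^-1 s2^-1 s3 s2^-1 s1^-1 s1^-1 s3 on 4 strands, 9 crossings.
Both give the same β = s2 s1^-1 s2^-1 s2^-1 s3 s2^-1 s1^-1 s1^-1 s3 on 4 strands, so one state sum suffices:
Braid: s2 s1^-1 s2^-1 s2^-1 s3 s2^-1 s1^-1 s1^-1 s3 on 4 strands, 9 crossings.
Writhe w = (#positive) - (#negative) = 3 - 6 = -3.
Computing the Kauffman bracket via state sum. There are 2^9 = 512 states.
Each crossing splits two ways (0=vertical, 1=horizontal). The state's weight is A^(#A-smoothings - #B-smoothings) * d^(loops - 1).
Tabulate the states by total A-exponent and number of loops L (A-exp: L × count):
  A^9: L=6 ×1
  A^7: L=5 ×9
  A^5: L=4 ×35, L=6 ×1
  A^3: L=3 ×73, L=5 ×11
  A^1: L=2 ×82, L=4 ×43, L=6 ×1
  A^-1: L=1 ×40, L=3 ×79, L=5 ×7
  A^-3: L=2 ×63, L=4 ×21
  A^-5: L=1 ×9, L=3 ×26, L=5 ×1
  A^-7: L=2 ×6, L=4 ×3
  A^-9: L=3 ×1
Each group contributes A^e * Σ count * d^(L-1):
Powers of d = -A^2 - A^-2: d^2 = A^4 + 2 + A^-4; d^3 = -A^6 - 3*A^2 - 3*A^-2 - A^-6; d^4 = A^8 + 4*A^4 + 6 + 4*A^-4 + A^-8; d^5 = -A^10 - 5*A^6 - 10*A^2 - 10*A^-2 - 5*A^-6 - A^-10.
  A^9 * (d^5) = -A^19 - 5*A^15 - 10*A^11 - 10*A^7 - 5*A^3 - A^-1
  A^7 * (9*d^4) = 9*A^15 + 36*A^11 + 54*A^7 + 36*A^3 + 9*A^-1
  A^5 * (35*d^3 + d^5) = -A^15 - 40*A^11 - 115*A^7 - 115*A^3 - 40*A^-1 - A^-5
  A^3 * (73*d^2 + 11*d^4) = 11*A^11 + 117*A^7 + 212*A^3 + 117*A^-1 + 11*A^-5
  A^1 * (82*d + 43*d^3 + d^5) = -A^11 - 48*A^7 - 221*A^3 - 221*A^-1 - 48*A^-5 - A^-9
  A^-1 * (40 + 79*d^2 + 7*d^4) = 7*A^7 + 107*A^3 + 240*A^-1 + 107*A^-5 + 7*A^-9
  A^-3 * (63*d + 21*d^3) = -21*A^3 - 126*A^-1 - 126*A^-5 - 21*A^-9
  A^-5 * (9 + 26*d^2 + d^4) = A^3 + 30*A^-1 + 67*A^-5 + 30*A^-9 + A^-13
  A^-7 * (6*d + 3*d^3) = -3*A^-1 - 15*A^-5 - 15*A^-9 - 3*A^-13
  A^-9 * (d^2) = A^-5 + 2*A^-9 + A^-13
Summing the groups: <K> = -A^19 + 3*A^15 - 4*A^11 + 5*A^7 - 6*A^3 + 5*A^-1 - 4*A^-5 + 2*A^-9 - A^-13
Normalise by the writhe: (-A^3)^(-w) = (-A^3)^(3) = -A^9, so f(A) = -A^9 * <K> = A^28 - 3*A^24 + 4*A^20 - 5*A^16 + 6*A^12 - 5*A^8 + 4*A^4 - 2 + A^-4.
Substitute A = t^(-1/4), i.e. A^e → t^(-e/4): V(t) = t - 2 + 4*t^-1 - 5*t^-2 + 6*t^-3 - 5*t^-4 + 4*t^-5 - 3*t^-6 + t^-7

Answer: t - 2 + 4*t^-1 - 5*t^-2 + 6*t^-3 - 5*t^-4 + 4*t^-5 - 3*t^-6 + t^-7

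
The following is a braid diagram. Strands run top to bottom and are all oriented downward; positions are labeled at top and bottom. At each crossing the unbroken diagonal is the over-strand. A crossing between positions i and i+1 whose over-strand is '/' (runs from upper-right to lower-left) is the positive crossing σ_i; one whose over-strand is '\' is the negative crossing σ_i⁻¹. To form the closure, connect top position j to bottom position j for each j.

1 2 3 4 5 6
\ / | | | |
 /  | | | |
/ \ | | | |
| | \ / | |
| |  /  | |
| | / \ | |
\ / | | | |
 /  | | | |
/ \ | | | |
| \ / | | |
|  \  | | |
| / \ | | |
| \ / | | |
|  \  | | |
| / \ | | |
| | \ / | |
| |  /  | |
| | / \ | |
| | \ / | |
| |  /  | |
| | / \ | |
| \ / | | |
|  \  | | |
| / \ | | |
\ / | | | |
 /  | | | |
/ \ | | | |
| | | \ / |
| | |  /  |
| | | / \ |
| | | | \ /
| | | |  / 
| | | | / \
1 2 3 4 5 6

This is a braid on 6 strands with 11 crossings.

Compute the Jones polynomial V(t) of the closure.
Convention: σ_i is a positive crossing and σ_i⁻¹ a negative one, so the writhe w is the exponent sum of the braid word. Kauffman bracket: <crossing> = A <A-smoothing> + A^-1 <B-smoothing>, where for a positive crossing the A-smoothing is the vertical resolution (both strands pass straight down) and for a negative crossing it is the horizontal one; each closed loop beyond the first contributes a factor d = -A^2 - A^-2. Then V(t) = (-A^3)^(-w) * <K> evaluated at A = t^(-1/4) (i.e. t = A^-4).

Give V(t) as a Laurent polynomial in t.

Reading the diagram top to bottom ('/'-over between positions i,i+1 = s_i, '\'-over = s_i^-1): braid word = s1 s3 s1 s2^-1 s2^-1 s3 s3 s2^-1 s1 s4 s5.
The presented braid s1 s3 s1 s2^-1 s2^-1 s3 s3 s2^-1 s1 s4 s5 on 6 strands reduces by inverse Markov moves (closure unchanged at each step):
  Destabilize: the word has the form β·s5 where s5 occurs only as the final letter (β ∈ B_5); drop it and the last strand → 5 strands.
  Destabilize: the word has the form β·s4 where s4 occurs only as the final letter (β ∈ B_4); drop it and the last strand → 4 strands.
Reduced to β = s1 s3 s1 s2^-1 s2^-1 s3 s3 s2^-1 s1 on 4 strands, 9 crossings.
Compute on β:
Braid: s1 s3 s1 s2^-1 s2^-1 s3 s3 s2^-1 s1 on 4 strands, 9 crossings.
Writhe w = (#positive) - (#negative) = 6 - 3 = 3.
Computing the Kauffman bracket via state sum. There are 2^9 = 512 states.
Smooth each crossing (0=||, 1=⌣⌢); contribution A^(Σ sign_k(1-2s_k)) * d^(L-1).
Tabulate the states by total A-exponent and number of loops L (A-exp: L × count):
  A^9: L=5 ×1
  A^7: L=4 ×9
  A^5: L=3 ×32, L=5 ×4
  A^3: L=2 ×55, L=4 ×28, L=6 ×1
  A^1: L=1 ×39, L=3 ×77, L=5 ×10
  A^-1: L=2 ×81, L=4 ×44, L=6 ×1
  A^-3: L=3 ×73, L=5 ×11
  A^-5: L=4 ×35, L=6 ×1
  A^-7: L=5 ×9
  A^-9: L=6 ×1
Each group contributes A^e * Σ count * d^(L-1):
Powers of d = -A^2 - A^-2: d^2 = A^4 + 2 + A^-4; d^3 = -A^6 - 3*A^2 - 3*A^-2 - A^-6; d^4 = A^8 + 4*A^4 + 6 + 4*A^-4 + A^-8; d^5 = -A^10 - 5*A^6 - 10*A^2 - 10*A^-2 - 5*A^-6 - A^-10.
  A^9 * (d^4) = A^17 + 4*A^13 + 6*A^9 + 4*A^5 + A
  A^7 * (9*d^3) = -9*A^13 - 27*A^9 - 27*A^5 - 9*A
  A^5 * (32*d^2 + 4*d^4) = 4*A^13 + 48*A^9 + 88*A^5 + 48*A + 4*A^-3
  A^3 * (55*d + 28*d^3 + d^5) = -A^13 - 33*A^9 - 149*A^5 - 149*A - 33*A^-3 - A^-7
  A^1 * (39 + 77*d^2 + 10*d^4) = 10*A^9 + 117*A^5 + 253*A + 117*A^-3 + 10*A^-7
  A^-1 * (81*d + 44*d^3 + d^5) = -A^9 - 49*A^5 - 223*A - 223*A^-3 - 49*A^-7 - A^-11
  A^-3 * (73*d^2 + 11*d^4) = 11*A^5 + 117*A + 212*A^-3 + 117*A^-7 + 11*A^-11
  A^-5 * (35*d^3 + d^5) = -A^5 - 40*A - 115*A^-3 - 115*A^-7 - 40*A^-11 - A^-15
  A^-7 * (9*d^4) = 9*A + 36*A^-3 + 54*A^-7 + 36*A^-11 + 9*A^-15
  A^-9 * (d^5) = -A - 5*A^-3 - 10*A^-7 - 10*A^-11 - 5*A^-15 - A^-19
Summing the groups: <K> = A^17 - 2*A^13 + 3*A^9 - 6*A^5 + 6*A - 7*A^-3 + 6*A^-7 - 4*A^-11 + 3*A^-15 - A^-19
Normalise by the writhe: (-A^3)^(-w) = (-A^3)^(-3) = -A^-9, so f(A) = -A^-9 * <K> = -A^8 + 2*A^4 - 3 + 6*A^-4 - 6*A^-8 + 7*A^-12 - 6*A^-16 + 4*A^-20 - 3*A^-24 + A^-28.
Substitute A = t^(-1/4), i.e. A^e → t^(-e/4): V(t) = t^7 - 3*t^6 + 4*t^5 - 6*t^4 + 7*t^3 - 6*t^2 + 6*t - 3 + 2*t^-1 - t^-2

Answer: t^7 - 3*t^6 + 4*t^5 - 6*t^4 + 7*t^3 - 6*t^2 + 6*t - 3 + 2*t^-1 - t^-2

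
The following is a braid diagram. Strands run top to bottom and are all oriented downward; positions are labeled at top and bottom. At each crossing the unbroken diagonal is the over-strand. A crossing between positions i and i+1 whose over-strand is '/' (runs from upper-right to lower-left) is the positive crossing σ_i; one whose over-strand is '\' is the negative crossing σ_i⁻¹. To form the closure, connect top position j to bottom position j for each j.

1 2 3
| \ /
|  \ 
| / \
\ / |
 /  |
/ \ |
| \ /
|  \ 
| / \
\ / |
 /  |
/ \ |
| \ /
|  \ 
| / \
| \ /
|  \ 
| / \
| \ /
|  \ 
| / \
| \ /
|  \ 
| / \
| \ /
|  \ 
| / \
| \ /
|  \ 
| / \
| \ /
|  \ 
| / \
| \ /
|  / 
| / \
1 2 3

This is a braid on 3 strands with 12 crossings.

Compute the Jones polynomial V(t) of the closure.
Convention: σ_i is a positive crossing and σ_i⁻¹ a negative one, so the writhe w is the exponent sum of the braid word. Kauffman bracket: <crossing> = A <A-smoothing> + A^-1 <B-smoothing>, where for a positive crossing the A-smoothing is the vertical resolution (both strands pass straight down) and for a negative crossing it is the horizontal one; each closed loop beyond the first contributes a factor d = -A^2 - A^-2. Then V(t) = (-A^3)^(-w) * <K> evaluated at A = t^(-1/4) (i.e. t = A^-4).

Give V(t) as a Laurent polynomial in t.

Reading the diagram top to bottom ('/'-over between positions i,i+1 = s_i, '\'-over = s_i^-1): braid word = s2^-1 s1 s2^-1 s1 s2^-1 s2^-1 s2^-1 s2^-1 s2^-1 s2^-1 s2^-1 s2.
The presented braid s2^-1 s1 s2^-1 s1 s2^-1 s2^-1 s2^-1 s2^-1 s2^-1 s2^-1 s2^-1 s2 on 3 strands reduces by inverse Markov moves (closure unchanged at each step):
  Deconjugate: the word is γ·β·γ⁻¹ with γ = s2^-1 (prefix) and γ⁻¹ = s2 (suffix); strip both.
Reduced to β = s1 s2^-1 s1 s2^-1 s2^-1 s2^-1 s2^-1 s2^-1 s2^-1 s2^-1 on 3 strands, 10 crossings.
Compute on β:
Braid: s1 s2^-1 s1 s2^-1 s2^-1 s2^-1 s2^-1 s2^-1 s2^-1 s2^-1 on 3 strands, 10 crossings.
Writhe w = (#positive) - (#negative) = 2 - 8 = -6.
Enumerate smoothing states for the bracket polynomial. There are 2^10 = 1024 states.
Smooth each crossing (0=||, 1=⌣⌢); contribution A^(Σ sign_k(1-2s_k)) * d^(L-1).
Tabulate the states by total A-exponent and number of loops L (A-exp: L × count):
  A^10: L=9 ×1
  A^8: L=8 ×10
  A^6: L=7 ×45
  A^4: L=6 ×119, L=8 ×1
  A^2: L=5 ×203, L=7 ×7
  A^0: L=4 ×231, L=6 ×21
  A^-2: L=3 ×175, L=5 ×35
  A^-4: L=2 ×85, L=4 ×35
  A^-6: L=1 ×23, L=3 ×22
  A^-8: L=2 ×10
  A^-10: L=3 ×1
Each group contributes A^e * Σ count * d^(L-1):
Powers of d = -A^2 - A^-2: d^2 = A^4 + 2 + A^-4; d^3 = -A^6 - 3*A^2 - 3*A^-2 - A^-6; d^4 = A^8 + 4*A^4 + 6 + 4*A^-4 + A^-8; d^5 = -A^10 - 5*A^6 - 10*A^2 - 10*A^-2 - 5*A^-6 - A^-10; d^6 = A^12 + 6*A^8 + 15*A^4 + 20 + 15*A^-4 + 6*A^-8 + A^-12; d^7 = -A^14 - 7*A^10 - 21*A^6 - 35*A^2 - 35*A^-2 - 21*A^-6 - 7*A^-10 - A^-14; d^8 = A^16 + 8*A^12 + 28*A^8 + 56*A^4 + 70 + 56*A^-4 + 28*A^-8 + 8*A^-12 + A^-16.
  A^10 * (d^8) = A^26 + 8*A^22 + 28*A^18 + 56*A^14 + 70*A^10 + 56*A^6 + 28*A^2 + 8*A^-2 + A^-6
  A^8 * (10*d^7) = -10*A^22 - 70*A^18 - 210*A^14 - 350*A^10 - 350*A^6 - 210*A^2 - 70*A^-2 - 10*A^-6
  A^6 * (45*d^6) = 45*A^18 + 270*A^14 + 675*A^10 + 900*A^6 + 675*A^2 + 270*A^-2 + 45*A^-6
  A^4 * (119*d^5 + d^7) = -A^18 - 126*A^14 - 616*A^10 - 1225*A^6 - 1225*A^2 - 616*A^-2 - 126*A^-6 - A^-10
  A^2 * (203*d^4 + 7*d^6) = 7*A^14 + 245*A^10 + 917*A^6 + 1358*A^2 + 917*A^-2 + 245*A^-6 + 7*A^-10
  A^0 * (231*d^3 + 21*d^5) = -21*A^10 - 336*A^6 - 903*A^2 - 903*A^-2 - 336*A^-6 - 21*A^-10
  A^-2 * (175*d^2 + 35*d^4) = 35*A^6 + 315*A^2 + 560*A^-2 + 315*A^-6 + 35*A^-10
  A^-4 * (85*d + 35*d^3) = -35*A^2 - 190*A^-2 - 190*A^-6 - 35*A^-10
  A^-6 * (23 + 22*d^2) = 22*A^-2 + 67*A^-6 + 22*A^-10
  A^-8 * (10*d) = -10*A^-6 - 10*A^-10
  A^-10 * (d^2) = A^-6 + 2*A^-10 + A^-14
Summing the groups: <K> = A^26 - 2*A^22 + 2*A^18 - 3*A^14 + 3*A^10 - 3*A^6 + 3*A^2 - 2*A^-2 + 2*A^-6 - A^-10 + A^-14
Normalise by the writhe: (-A^3)^(-w) = (-A^3)^(6) = A^18, so f(A) = A^18 * <K> = A^44 - 2*A^40 + 2*A^36 - 3*A^32 + 3*A^28 - 3*A^24 + 3*A^20 - 2*A^16 + 2*A^12 - A^8 + A^4.
Substitute A = t^(-1/4), i.e. A^e → t^(-e/4): V(t) = t^-1 - t^-2 + 2*t^-3 - 2*t^-4 + 3*t^-5 - 3*t^-6 + 3*t^-7 - 3*t^-8 + 2*t^-9 - 2*t^-10 + t^-11

Answer: t^-1 - t^-2 + 2*t^-3 - 2*t^-4 + 3*t^-5 - 3*t^-6 + 3*t^-7 - 3*t^-8 + 2*t^-9 - 2*t^-10 + t^-11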